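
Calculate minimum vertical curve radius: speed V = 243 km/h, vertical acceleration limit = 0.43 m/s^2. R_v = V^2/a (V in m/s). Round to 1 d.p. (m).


Convert speed: V = 243 / 3.6 = 67.5 m/s
V^2 = 4556.25 m^2/s^2
R_v = 4556.25 / 0.43
R_v = 10595.9 m

10595.9


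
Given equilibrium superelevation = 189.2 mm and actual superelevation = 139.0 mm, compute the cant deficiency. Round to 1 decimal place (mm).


Cant deficiency = equilibrium cant - actual cant
CD = 189.2 - 139.0
CD = 50.2 mm

50.2


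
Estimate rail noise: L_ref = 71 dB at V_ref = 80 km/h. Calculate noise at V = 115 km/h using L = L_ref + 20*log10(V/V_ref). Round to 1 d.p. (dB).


V/V_ref = 115 / 80 = 1.4375
log10(1.4375) = 0.157608
20 * 0.157608 = 3.1522
L = 71 + 3.1522 = 74.2 dB

74.2


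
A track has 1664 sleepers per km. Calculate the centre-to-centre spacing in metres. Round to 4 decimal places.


Spacing = 1000 m / number of sleepers
Spacing = 1000 / 1664
Spacing = 0.6010 m

0.6010


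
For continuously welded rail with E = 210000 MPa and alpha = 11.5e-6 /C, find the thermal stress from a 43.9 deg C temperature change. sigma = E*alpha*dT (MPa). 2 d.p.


sigma = E * alpha * dT
sigma = 210000 * 11.5e-6 * 43.9
sigma = 2.415 * 43.9
sigma = 106.02 MPa

106.02


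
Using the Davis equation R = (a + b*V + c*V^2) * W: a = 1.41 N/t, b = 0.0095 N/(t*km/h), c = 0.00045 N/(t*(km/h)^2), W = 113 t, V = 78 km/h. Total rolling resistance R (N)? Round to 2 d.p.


b*V = 0.0095 * 78 = 0.741
c*V^2 = 0.00045 * 6084 = 2.7378
R_per_t = 1.41 + 0.741 + 2.7378 = 4.8888 N/t
R_total = 4.8888 * 113 = 552.43 N

552.43


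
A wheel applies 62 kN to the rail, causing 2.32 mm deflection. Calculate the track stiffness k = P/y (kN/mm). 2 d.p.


Track stiffness k = P / y
k = 62 / 2.32
k = 26.72 kN/mm

26.72


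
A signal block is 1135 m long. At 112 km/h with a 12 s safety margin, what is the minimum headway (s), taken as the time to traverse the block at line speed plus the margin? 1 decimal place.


V = 112 / 3.6 = 31.1111 m/s
Block traversal time = 1135 / 31.1111 = 36.4821 s
Headway = 36.4821 + 12
Headway = 48.5 s

48.5


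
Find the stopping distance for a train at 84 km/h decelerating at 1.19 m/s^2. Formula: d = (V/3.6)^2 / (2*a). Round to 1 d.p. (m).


Convert speed: V = 84 / 3.6 = 23.3333 m/s
V^2 = 544.4444
d = 544.4444 / (2 * 1.19)
d = 544.4444 / 2.38
d = 228.8 m

228.8


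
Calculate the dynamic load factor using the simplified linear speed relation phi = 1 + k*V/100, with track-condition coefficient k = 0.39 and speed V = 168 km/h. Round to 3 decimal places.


phi = 1 + k * V / 100
phi = 1 + 0.39 * 168 / 100
phi = 1 + 0.6552
phi = 1.655

1.655


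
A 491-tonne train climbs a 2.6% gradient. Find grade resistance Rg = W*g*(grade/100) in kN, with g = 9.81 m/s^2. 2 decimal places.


Rg = W * 9.81 * grade / 100
Rg = 491 * 9.81 * 2.6 / 100
Rg = 4816.71 * 0.026
Rg = 125.23 kN

125.23


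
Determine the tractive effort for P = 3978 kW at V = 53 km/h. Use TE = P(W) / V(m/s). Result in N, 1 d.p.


Convert: P = 3978 kW = 3978000 W
V = 53 / 3.6 = 14.7222 m/s
TE = 3978000 / 14.7222
TE = 270203.8 N

270203.8


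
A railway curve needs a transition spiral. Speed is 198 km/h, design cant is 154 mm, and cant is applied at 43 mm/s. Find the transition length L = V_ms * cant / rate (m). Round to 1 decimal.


Convert speed: V = 198 / 3.6 = 55.0 m/s
L = 55.0 * 154 / 43
L = 8470.0 / 43
L = 197.0 m

197.0


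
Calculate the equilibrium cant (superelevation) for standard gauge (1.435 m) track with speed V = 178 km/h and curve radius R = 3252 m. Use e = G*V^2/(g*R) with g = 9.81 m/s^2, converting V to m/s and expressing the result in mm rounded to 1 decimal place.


Convert speed: V = 178 / 3.6 = 49.4444 m/s
Apply formula: e = 1.435 * 49.4444^2 / (9.81 * 3252)
e = 1.435 * 2444.7531 / 31902.12
e = 0.109968 m = 110.0 mm

110.0


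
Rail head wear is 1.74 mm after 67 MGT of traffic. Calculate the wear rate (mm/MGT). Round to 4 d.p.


Wear rate = total wear / cumulative tonnage
Rate = 1.74 / 67
Rate = 0.0260 mm/MGT

0.0260


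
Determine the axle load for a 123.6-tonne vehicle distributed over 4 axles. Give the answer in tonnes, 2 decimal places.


Load per axle = total weight / number of axles
Load = 123.6 / 4
Load = 30.90 tonnes

30.90


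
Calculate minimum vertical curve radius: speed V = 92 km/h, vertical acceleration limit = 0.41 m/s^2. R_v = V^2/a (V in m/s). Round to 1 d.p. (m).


Convert speed: V = 92 / 3.6 = 25.5556 m/s
V^2 = 653.0864 m^2/s^2
R_v = 653.0864 / 0.41
R_v = 1592.9 m

1592.9


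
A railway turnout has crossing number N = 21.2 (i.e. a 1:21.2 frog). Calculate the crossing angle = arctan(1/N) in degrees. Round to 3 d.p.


1/N = 1/21.2 = 0.04717
angle = arctan(0.04717) = 0.047135 rad
angle = 0.047135 * 180/pi = 2.701 degrees

2.701


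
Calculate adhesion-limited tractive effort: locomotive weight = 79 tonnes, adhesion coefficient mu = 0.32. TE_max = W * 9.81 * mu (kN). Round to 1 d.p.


TE_max = W * g * mu
TE_max = 79 * 9.81 * 0.32
TE_max = 774.99 * 0.32
TE_max = 248.0 kN

248.0


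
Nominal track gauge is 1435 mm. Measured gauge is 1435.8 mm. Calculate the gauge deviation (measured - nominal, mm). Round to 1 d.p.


Deviation = measured - nominal
Deviation = 1435.8 - 1435
Deviation = 0.8 mm

0.8


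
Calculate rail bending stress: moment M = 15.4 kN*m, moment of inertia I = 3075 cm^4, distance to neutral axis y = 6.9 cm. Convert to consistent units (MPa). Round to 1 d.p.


Convert units:
M = 15.4 kN*m = 15400000 N*mm
y = 6.9 cm = 69 mm
I = 3075 cm^4 = 30750000 mm^4
sigma = 15400000 * 69 / 30750000
sigma = 34.6 MPa

34.6


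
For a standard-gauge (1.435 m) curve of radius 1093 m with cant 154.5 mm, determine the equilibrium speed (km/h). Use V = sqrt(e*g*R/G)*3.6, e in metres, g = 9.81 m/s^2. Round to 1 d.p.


Convert cant: e = 154.5 mm = 0.1545 m
V_ms = sqrt(0.1545 * 9.81 * 1093 / 1.435)
V_ms = sqrt(1154.425077) = 33.9768 m/s
V = 33.9768 * 3.6 = 122.3 km/h

122.3


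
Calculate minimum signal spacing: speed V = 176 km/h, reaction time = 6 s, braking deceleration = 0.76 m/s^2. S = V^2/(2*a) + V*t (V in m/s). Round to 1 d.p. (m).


V = 176 / 3.6 = 48.8889 m/s
Braking distance = 48.8889^2 / (2*0.76) = 1572.4496 m
Sighting distance = 48.8889 * 6 = 293.3333 m
S = 1572.4496 + 293.3333 = 1865.8 m

1865.8


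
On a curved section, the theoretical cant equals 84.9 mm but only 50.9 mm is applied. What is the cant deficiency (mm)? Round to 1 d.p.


Cant deficiency = equilibrium cant - actual cant
CD = 84.9 - 50.9
CD = 34.0 mm

34.0


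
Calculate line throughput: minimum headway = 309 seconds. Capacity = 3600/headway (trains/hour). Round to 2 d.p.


Capacity = 3600 / headway
Capacity = 3600 / 309
Capacity = 11.65 trains/hour

11.65


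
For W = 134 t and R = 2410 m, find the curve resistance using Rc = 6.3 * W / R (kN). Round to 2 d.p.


Rc = 6.3 * W / R
Rc = 6.3 * 134 / 2410
Rc = 844.2 / 2410
Rc = 0.35 kN

0.35


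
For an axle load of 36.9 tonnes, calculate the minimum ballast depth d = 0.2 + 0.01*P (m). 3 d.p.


d = 0.2 + 0.01 * 36.9
d = 0.2 + 0.369
d = 0.569 m

0.569


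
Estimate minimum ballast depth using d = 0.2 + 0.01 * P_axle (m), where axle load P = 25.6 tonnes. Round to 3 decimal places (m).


d = 0.2 + 0.01 * 25.6
d = 0.2 + 0.256
d = 0.456 m

0.456


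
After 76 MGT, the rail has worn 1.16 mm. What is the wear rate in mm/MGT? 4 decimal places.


Wear rate = total wear / cumulative tonnage
Rate = 1.16 / 76
Rate = 0.0153 mm/MGT

0.0153


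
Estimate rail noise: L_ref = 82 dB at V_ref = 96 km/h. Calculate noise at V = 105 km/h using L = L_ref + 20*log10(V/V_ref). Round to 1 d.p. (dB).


V/V_ref = 105 / 96 = 1.09375
log10(1.09375) = 0.038918
20 * 0.038918 = 0.7784
L = 82 + 0.7784 = 82.8 dB

82.8


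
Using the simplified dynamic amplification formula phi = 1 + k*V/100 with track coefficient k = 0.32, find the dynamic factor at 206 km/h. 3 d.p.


phi = 1 + k * V / 100
phi = 1 + 0.32 * 206 / 100
phi = 1 + 0.6592
phi = 1.659

1.659


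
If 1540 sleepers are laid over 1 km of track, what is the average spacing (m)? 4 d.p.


Spacing = 1000 m / number of sleepers
Spacing = 1000 / 1540
Spacing = 0.6494 m

0.6494


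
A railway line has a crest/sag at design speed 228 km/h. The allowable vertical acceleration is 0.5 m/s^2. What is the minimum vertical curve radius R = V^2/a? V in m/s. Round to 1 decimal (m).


Convert speed: V = 228 / 3.6 = 63.3333 m/s
V^2 = 4011.1111 m^2/s^2
R_v = 4011.1111 / 0.5
R_v = 8022.2 m

8022.2


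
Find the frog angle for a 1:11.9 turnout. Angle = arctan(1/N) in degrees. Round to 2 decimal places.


1/N = 1/11.9 = 0.084034
angle = arctan(0.084034) = 0.083837 rad
angle = 0.083837 * 180/pi = 4.80 degrees

4.80


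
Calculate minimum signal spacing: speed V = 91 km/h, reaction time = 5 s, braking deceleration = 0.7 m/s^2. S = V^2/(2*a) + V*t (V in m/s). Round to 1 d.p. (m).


V = 91 / 3.6 = 25.2778 m/s
Braking distance = 25.2778^2 / (2*0.7) = 456.4043 m
Sighting distance = 25.2778 * 5 = 126.3889 m
S = 456.4043 + 126.3889 = 582.8 m

582.8


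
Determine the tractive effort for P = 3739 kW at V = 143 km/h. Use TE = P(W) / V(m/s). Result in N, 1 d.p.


Convert: P = 3739 kW = 3739000 W
V = 143 / 3.6 = 39.7222 m/s
TE = 3739000 / 39.7222
TE = 94128.7 N

94128.7


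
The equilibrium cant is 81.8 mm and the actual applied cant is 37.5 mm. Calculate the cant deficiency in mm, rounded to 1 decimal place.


Cant deficiency = equilibrium cant - actual cant
CD = 81.8 - 37.5
CD = 44.3 mm

44.3


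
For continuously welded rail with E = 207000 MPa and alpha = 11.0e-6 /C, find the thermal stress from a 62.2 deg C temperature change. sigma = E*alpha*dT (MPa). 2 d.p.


sigma = E * alpha * dT
sigma = 207000 * 11.0e-6 * 62.2
sigma = 2.277 * 62.2
sigma = 141.63 MPa

141.63


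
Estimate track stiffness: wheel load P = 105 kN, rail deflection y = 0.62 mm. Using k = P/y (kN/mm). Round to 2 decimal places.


Track stiffness k = P / y
k = 105 / 0.62
k = 169.35 kN/mm

169.35


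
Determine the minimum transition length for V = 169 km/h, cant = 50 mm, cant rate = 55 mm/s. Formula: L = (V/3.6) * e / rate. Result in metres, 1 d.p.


Convert speed: V = 169 / 3.6 = 46.9444 m/s
L = 46.9444 * 50 / 55
L = 2347.2222 / 55
L = 42.7 m

42.7


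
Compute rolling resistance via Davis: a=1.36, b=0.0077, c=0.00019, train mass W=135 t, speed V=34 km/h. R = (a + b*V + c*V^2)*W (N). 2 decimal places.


b*V = 0.0077 * 34 = 0.2618
c*V^2 = 0.00019 * 1156 = 0.21964
R_per_t = 1.36 + 0.2618 + 0.21964 = 1.84144 N/t
R_total = 1.84144 * 135 = 248.59 N

248.59


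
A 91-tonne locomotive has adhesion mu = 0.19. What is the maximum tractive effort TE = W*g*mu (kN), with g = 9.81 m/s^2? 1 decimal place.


TE_max = W * g * mu
TE_max = 91 * 9.81 * 0.19
TE_max = 892.71 * 0.19
TE_max = 169.6 kN

169.6


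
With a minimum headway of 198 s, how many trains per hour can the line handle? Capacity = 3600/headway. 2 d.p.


Capacity = 3600 / headway
Capacity = 3600 / 198
Capacity = 18.18 trains/hour

18.18


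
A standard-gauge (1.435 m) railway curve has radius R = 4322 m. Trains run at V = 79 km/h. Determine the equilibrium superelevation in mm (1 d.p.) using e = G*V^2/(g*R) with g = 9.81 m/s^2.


Convert speed: V = 79 / 3.6 = 21.9444 m/s
Apply formula: e = 1.435 * 21.9444^2 / (9.81 * 4322)
e = 1.435 * 481.5586 / 42398.82
e = 0.016298 m = 16.3 mm

16.3


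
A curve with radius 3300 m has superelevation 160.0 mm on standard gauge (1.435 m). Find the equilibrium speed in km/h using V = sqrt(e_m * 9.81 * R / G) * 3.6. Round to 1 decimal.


Convert cant: e = 160.0 mm = 0.1600 m
V_ms = sqrt(0.1600 * 9.81 * 3300 / 1.435)
V_ms = sqrt(3609.533101) = 60.0794 m/s
V = 60.0794 * 3.6 = 216.3 km/h

216.3


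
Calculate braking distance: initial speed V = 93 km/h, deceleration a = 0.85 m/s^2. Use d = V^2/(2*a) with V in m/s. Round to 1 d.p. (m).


Convert speed: V = 93 / 3.6 = 25.8333 m/s
V^2 = 667.3611
d = 667.3611 / (2 * 0.85)
d = 667.3611 / 1.7
d = 392.6 m

392.6


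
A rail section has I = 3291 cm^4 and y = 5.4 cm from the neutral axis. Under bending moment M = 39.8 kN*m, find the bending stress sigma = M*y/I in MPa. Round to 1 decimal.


Convert units:
M = 39.8 kN*m = 39800000 N*mm
y = 5.4 cm = 54 mm
I = 3291 cm^4 = 32910000 mm^4
sigma = 39800000 * 54 / 32910000
sigma = 65.3 MPa

65.3


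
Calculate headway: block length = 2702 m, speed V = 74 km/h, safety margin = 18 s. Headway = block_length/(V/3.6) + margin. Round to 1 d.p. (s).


V = 74 / 3.6 = 20.5556 m/s
Block traversal time = 2702 / 20.5556 = 131.4486 s
Headway = 131.4486 + 18
Headway = 149.4 s

149.4


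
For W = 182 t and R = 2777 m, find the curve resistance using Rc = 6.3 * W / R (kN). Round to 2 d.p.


Rc = 6.3 * W / R
Rc = 6.3 * 182 / 2777
Rc = 1146.6 / 2777
Rc = 0.41 kN

0.41


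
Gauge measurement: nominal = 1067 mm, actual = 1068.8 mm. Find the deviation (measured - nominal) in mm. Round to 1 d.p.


Deviation = measured - nominal
Deviation = 1068.8 - 1067
Deviation = 1.8 mm

1.8


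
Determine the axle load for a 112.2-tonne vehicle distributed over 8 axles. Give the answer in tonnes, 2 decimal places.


Load per axle = total weight / number of axles
Load = 112.2 / 8
Load = 14.03 tonnes

14.03


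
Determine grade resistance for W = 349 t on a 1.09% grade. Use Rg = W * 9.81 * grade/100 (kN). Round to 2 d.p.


Rg = W * 9.81 * grade / 100
Rg = 349 * 9.81 * 1.09 / 100
Rg = 3423.69 * 0.0109
Rg = 37.32 kN

37.32


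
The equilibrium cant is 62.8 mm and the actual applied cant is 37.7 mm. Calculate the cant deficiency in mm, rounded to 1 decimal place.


Cant deficiency = equilibrium cant - actual cant
CD = 62.8 - 37.7
CD = 25.1 mm

25.1


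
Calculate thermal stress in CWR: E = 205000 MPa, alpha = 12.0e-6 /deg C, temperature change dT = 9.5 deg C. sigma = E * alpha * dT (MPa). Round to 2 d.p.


sigma = E * alpha * dT
sigma = 205000 * 12.0e-6 * 9.5
sigma = 2.46 * 9.5
sigma = 23.37 MPa

23.37


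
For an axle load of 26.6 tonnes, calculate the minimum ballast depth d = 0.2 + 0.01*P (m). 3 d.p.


d = 0.2 + 0.01 * 26.6
d = 0.2 + 0.266
d = 0.466 m

0.466


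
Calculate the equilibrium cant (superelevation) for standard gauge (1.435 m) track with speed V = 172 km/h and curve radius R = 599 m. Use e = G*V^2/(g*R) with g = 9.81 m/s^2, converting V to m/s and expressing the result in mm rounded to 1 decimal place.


Convert speed: V = 172 / 3.6 = 47.7778 m/s
Apply formula: e = 1.435 * 47.7778^2 / (9.81 * 599)
e = 1.435 * 2282.716 / 5876.19
e = 0.557453 m = 557.5 mm

557.5


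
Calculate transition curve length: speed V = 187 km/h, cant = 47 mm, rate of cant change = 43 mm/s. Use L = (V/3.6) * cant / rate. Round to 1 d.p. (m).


Convert speed: V = 187 / 3.6 = 51.9444 m/s
L = 51.9444 * 47 / 43
L = 2441.3889 / 43
L = 56.8 m

56.8


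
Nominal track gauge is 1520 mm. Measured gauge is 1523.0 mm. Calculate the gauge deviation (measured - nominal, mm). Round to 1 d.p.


Deviation = measured - nominal
Deviation = 1523.0 - 1520
Deviation = 3.0 mm

3.0


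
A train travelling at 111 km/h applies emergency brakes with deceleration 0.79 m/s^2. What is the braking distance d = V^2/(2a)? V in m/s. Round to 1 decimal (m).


Convert speed: V = 111 / 3.6 = 30.8333 m/s
V^2 = 950.6944
d = 950.6944 / (2 * 0.79)
d = 950.6944 / 1.58
d = 601.7 m

601.7


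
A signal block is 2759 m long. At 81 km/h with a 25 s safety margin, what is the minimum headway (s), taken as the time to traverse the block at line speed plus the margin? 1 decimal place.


V = 81 / 3.6 = 22.5 m/s
Block traversal time = 2759 / 22.5 = 122.6222 s
Headway = 122.6222 + 25
Headway = 147.6 s

147.6


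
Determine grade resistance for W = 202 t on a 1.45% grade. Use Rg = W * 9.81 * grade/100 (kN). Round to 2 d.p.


Rg = W * 9.81 * grade / 100
Rg = 202 * 9.81 * 1.45 / 100
Rg = 1981.62 * 0.0145
Rg = 28.73 kN

28.73


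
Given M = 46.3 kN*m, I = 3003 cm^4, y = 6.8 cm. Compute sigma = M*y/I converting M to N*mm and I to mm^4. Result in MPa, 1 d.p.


Convert units:
M = 46.3 kN*m = 46300000 N*mm
y = 6.8 cm = 68 mm
I = 3003 cm^4 = 30030000 mm^4
sigma = 46300000 * 68 / 30030000
sigma = 104.8 MPa

104.8


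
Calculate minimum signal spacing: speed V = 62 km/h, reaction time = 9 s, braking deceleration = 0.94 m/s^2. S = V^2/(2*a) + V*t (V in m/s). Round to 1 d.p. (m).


V = 62 / 3.6 = 17.2222 m/s
Braking distance = 17.2222^2 / (2*0.94) = 157.7686 m
Sighting distance = 17.2222 * 9 = 155.0 m
S = 157.7686 + 155.0 = 312.8 m

312.8


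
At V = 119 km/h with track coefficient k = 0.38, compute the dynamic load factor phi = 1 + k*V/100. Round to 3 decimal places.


phi = 1 + k * V / 100
phi = 1 + 0.38 * 119 / 100
phi = 1 + 0.4522
phi = 1.452

1.452


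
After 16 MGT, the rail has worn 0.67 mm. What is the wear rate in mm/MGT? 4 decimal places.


Wear rate = total wear / cumulative tonnage
Rate = 0.67 / 16
Rate = 0.0419 mm/MGT

0.0419


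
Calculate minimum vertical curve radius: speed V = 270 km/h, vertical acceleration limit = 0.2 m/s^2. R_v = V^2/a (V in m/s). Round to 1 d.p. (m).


Convert speed: V = 270 / 3.6 = 75.0 m/s
V^2 = 5625.0 m^2/s^2
R_v = 5625.0 / 0.2
R_v = 28125.0 m

28125.0


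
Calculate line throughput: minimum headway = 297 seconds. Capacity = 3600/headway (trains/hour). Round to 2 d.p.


Capacity = 3600 / headway
Capacity = 3600 / 297
Capacity = 12.12 trains/hour

12.12


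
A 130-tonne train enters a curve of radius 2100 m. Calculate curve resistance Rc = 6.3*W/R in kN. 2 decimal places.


Rc = 6.3 * W / R
Rc = 6.3 * 130 / 2100
Rc = 819.0 / 2100
Rc = 0.39 kN

0.39


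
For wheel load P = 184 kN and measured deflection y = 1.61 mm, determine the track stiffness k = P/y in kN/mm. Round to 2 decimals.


Track stiffness k = P / y
k = 184 / 1.61
k = 114.29 kN/mm

114.29


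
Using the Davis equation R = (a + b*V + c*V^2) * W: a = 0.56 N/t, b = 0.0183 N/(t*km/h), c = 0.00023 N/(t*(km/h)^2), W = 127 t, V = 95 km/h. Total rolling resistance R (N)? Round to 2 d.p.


b*V = 0.0183 * 95 = 1.7385
c*V^2 = 0.00023 * 9025 = 2.07575
R_per_t = 0.56 + 1.7385 + 2.07575 = 4.37425 N/t
R_total = 4.37425 * 127 = 555.53 N

555.53


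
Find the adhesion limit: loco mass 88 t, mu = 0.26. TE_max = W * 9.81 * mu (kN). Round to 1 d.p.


TE_max = W * g * mu
TE_max = 88 * 9.81 * 0.26
TE_max = 863.28 * 0.26
TE_max = 224.5 kN

224.5


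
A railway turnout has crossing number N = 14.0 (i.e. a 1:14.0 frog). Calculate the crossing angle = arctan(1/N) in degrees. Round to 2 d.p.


1/N = 1/14.0 = 0.071429
angle = arctan(0.071429) = 0.071307 rad
angle = 0.071307 * 180/pi = 4.09 degrees

4.09


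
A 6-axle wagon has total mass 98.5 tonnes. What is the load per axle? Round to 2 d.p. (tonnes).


Load per axle = total weight / number of axles
Load = 98.5 / 6
Load = 16.42 tonnes

16.42


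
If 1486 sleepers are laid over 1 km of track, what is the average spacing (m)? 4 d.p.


Spacing = 1000 m / number of sleepers
Spacing = 1000 / 1486
Spacing = 0.6729 m

0.6729


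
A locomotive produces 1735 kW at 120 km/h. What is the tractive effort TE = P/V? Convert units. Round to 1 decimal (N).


Convert: P = 1735 kW = 1735000 W
V = 120 / 3.6 = 33.3333 m/s
TE = 1735000 / 33.3333
TE = 52050.0 N

52050.0


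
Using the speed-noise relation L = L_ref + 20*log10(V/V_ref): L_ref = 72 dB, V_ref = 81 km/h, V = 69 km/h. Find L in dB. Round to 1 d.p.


V/V_ref = 69 / 81 = 0.851852
log10(0.851852) = -0.069636
20 * -0.069636 = -1.3927
L = 72 + -1.3927 = 70.6 dB

70.6


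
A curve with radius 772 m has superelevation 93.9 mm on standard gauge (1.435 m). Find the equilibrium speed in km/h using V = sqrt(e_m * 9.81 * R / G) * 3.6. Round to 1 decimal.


Convert cant: e = 93.9 mm = 0.0939 m
V_ms = sqrt(0.0939 * 9.81 * 772 / 1.435)
V_ms = sqrt(495.564284) = 22.2613 m/s
V = 22.2613 * 3.6 = 80.1 km/h

80.1


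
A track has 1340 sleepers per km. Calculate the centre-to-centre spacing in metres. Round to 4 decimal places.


Spacing = 1000 m / number of sleepers
Spacing = 1000 / 1340
Spacing = 0.7463 m

0.7463


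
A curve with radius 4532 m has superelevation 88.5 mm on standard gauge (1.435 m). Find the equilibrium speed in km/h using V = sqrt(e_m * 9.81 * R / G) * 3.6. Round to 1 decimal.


Convert cant: e = 88.5 mm = 0.0885 m
V_ms = sqrt(0.0885 * 9.81 * 4532 / 1.435)
V_ms = sqrt(2741.891582) = 52.3631 m/s
V = 52.3631 * 3.6 = 188.5 km/h

188.5


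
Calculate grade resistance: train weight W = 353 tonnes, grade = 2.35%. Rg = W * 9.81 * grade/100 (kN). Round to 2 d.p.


Rg = W * 9.81 * grade / 100
Rg = 353 * 9.81 * 2.35 / 100
Rg = 3462.93 * 0.0235
Rg = 81.38 kN

81.38


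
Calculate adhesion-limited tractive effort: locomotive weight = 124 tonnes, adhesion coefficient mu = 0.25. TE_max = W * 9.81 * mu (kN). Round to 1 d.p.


TE_max = W * g * mu
TE_max = 124 * 9.81 * 0.25
TE_max = 1216.44 * 0.25
TE_max = 304.1 kN

304.1


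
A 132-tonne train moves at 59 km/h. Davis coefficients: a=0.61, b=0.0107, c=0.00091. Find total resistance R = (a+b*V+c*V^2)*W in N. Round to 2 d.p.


b*V = 0.0107 * 59 = 0.6313
c*V^2 = 0.00091 * 3481 = 3.16771
R_per_t = 0.61 + 0.6313 + 3.16771 = 4.40901 N/t
R_total = 4.40901 * 132 = 581.99 N

581.99


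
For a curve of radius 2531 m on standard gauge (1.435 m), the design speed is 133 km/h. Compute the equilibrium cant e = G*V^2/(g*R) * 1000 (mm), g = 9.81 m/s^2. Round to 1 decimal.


Convert speed: V = 133 / 3.6 = 36.9444 m/s
Apply formula: e = 1.435 * 36.9444^2 / (9.81 * 2531)
e = 1.435 * 1364.892 / 24829.11
e = 0.078884 m = 78.9 mm

78.9


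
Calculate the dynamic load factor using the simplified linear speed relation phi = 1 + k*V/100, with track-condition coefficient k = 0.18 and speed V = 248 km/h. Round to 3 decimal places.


phi = 1 + k * V / 100
phi = 1 + 0.18 * 248 / 100
phi = 1 + 0.4464
phi = 1.446

1.446


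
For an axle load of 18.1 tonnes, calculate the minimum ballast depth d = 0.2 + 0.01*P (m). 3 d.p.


d = 0.2 + 0.01 * 18.1
d = 0.2 + 0.181
d = 0.381 m

0.381


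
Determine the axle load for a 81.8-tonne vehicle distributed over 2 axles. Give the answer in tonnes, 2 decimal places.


Load per axle = total weight / number of axles
Load = 81.8 / 2
Load = 40.90 tonnes

40.90


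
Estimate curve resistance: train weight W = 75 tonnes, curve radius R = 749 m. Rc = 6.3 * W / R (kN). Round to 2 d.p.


Rc = 6.3 * W / R
Rc = 6.3 * 75 / 749
Rc = 472.5 / 749
Rc = 0.63 kN

0.63


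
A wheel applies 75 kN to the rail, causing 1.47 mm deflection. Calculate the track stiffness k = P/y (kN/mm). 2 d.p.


Track stiffness k = P / y
k = 75 / 1.47
k = 51.02 kN/mm

51.02


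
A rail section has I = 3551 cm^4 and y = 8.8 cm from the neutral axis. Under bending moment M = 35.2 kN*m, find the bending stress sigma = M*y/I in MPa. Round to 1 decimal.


Convert units:
M = 35.2 kN*m = 35200000 N*mm
y = 8.8 cm = 88 mm
I = 3551 cm^4 = 35510000 mm^4
sigma = 35200000 * 88 / 35510000
sigma = 87.2 MPa

87.2


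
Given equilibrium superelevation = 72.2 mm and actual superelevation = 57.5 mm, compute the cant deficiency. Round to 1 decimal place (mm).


Cant deficiency = equilibrium cant - actual cant
CD = 72.2 - 57.5
CD = 14.7 mm

14.7


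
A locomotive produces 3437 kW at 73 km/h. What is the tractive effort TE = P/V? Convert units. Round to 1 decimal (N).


Convert: P = 3437 kW = 3437000 W
V = 73 / 3.6 = 20.2778 m/s
TE = 3437000 / 20.2778
TE = 169495.9 N

169495.9


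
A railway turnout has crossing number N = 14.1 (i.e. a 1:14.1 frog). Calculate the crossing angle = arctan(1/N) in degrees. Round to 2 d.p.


1/N = 1/14.1 = 0.070922
angle = arctan(0.070922) = 0.070803 rad
angle = 0.070803 * 180/pi = 4.06 degrees

4.06


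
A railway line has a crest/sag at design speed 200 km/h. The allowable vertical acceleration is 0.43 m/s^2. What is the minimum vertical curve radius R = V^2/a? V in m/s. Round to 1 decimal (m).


Convert speed: V = 200 / 3.6 = 55.5556 m/s
V^2 = 3086.4198 m^2/s^2
R_v = 3086.4198 / 0.43
R_v = 7177.7 m

7177.7


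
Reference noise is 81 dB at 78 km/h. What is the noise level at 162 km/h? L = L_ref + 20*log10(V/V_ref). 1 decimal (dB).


V/V_ref = 162 / 78 = 2.076923
log10(2.076923) = 0.31742
20 * 0.31742 = 6.3484
L = 81 + 6.3484 = 87.3 dB

87.3


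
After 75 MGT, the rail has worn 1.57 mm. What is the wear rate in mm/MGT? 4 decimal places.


Wear rate = total wear / cumulative tonnage
Rate = 1.57 / 75
Rate = 0.0209 mm/MGT

0.0209


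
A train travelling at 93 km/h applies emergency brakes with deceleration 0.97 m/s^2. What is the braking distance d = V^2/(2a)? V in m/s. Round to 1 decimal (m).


Convert speed: V = 93 / 3.6 = 25.8333 m/s
V^2 = 667.3611
d = 667.3611 / (2 * 0.97)
d = 667.3611 / 1.94
d = 344.0 m

344.0


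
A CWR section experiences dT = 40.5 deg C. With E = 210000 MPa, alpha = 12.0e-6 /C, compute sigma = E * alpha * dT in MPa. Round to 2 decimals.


sigma = E * alpha * dT
sigma = 210000 * 12.0e-6 * 40.5
sigma = 2.52 * 40.5
sigma = 102.06 MPa

102.06


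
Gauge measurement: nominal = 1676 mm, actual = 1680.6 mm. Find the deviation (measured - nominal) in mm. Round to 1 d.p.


Deviation = measured - nominal
Deviation = 1680.6 - 1676
Deviation = 4.6 mm

4.6


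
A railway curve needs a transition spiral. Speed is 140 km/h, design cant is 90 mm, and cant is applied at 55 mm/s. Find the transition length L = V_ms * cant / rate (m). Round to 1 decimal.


Convert speed: V = 140 / 3.6 = 38.8889 m/s
L = 38.8889 * 90 / 55
L = 3500.0 / 55
L = 63.6 m

63.6


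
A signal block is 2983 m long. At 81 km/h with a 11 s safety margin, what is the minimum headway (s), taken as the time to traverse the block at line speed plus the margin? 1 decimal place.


V = 81 / 3.6 = 22.5 m/s
Block traversal time = 2983 / 22.5 = 132.5778 s
Headway = 132.5778 + 11
Headway = 143.6 s

143.6


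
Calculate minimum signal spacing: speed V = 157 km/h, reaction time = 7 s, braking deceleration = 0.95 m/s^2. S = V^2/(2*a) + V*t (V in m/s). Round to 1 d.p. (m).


V = 157 / 3.6 = 43.6111 m/s
Braking distance = 43.6111^2 / (2*0.95) = 1001.0153 m
Sighting distance = 43.6111 * 7 = 305.2778 m
S = 1001.0153 + 305.2778 = 1306.3 m

1306.3


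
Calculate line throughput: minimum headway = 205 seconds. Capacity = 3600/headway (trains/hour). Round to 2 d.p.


Capacity = 3600 / headway
Capacity = 3600 / 205
Capacity = 17.56 trains/hour

17.56


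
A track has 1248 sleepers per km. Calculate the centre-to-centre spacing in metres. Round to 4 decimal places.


Spacing = 1000 m / number of sleepers
Spacing = 1000 / 1248
Spacing = 0.8013 m

0.8013


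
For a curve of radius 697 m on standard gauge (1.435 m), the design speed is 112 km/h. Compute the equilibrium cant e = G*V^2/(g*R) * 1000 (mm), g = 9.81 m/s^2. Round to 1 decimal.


Convert speed: V = 112 / 3.6 = 31.1111 m/s
Apply formula: e = 1.435 * 31.1111^2 / (9.81 * 697)
e = 1.435 * 967.9012 / 6837.57
e = 0.203133 m = 203.1 mm

203.1


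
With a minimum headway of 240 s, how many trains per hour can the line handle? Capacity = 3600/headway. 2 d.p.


Capacity = 3600 / headway
Capacity = 3600 / 240
Capacity = 15.00 trains/hour

15.00


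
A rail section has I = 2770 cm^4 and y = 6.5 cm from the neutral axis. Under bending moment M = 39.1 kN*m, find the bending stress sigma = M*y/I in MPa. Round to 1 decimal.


Convert units:
M = 39.1 kN*m = 39100000 N*mm
y = 6.5 cm = 65 mm
I = 2770 cm^4 = 27700000 mm^4
sigma = 39100000 * 65 / 27700000
sigma = 91.8 MPa

91.8


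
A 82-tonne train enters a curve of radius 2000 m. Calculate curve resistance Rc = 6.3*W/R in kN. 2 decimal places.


Rc = 6.3 * W / R
Rc = 6.3 * 82 / 2000
Rc = 516.6 / 2000
Rc = 0.26 kN

0.26


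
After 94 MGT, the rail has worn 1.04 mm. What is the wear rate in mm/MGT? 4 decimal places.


Wear rate = total wear / cumulative tonnage
Rate = 1.04 / 94
Rate = 0.0111 mm/MGT

0.0111


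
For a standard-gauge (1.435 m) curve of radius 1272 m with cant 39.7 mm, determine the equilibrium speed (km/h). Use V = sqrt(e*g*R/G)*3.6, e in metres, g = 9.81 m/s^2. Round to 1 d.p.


Convert cant: e = 39.7 mm = 0.0397 m
V_ms = sqrt(0.0397 * 9.81 * 1272 / 1.435)
V_ms = sqrt(345.219027) = 18.5801 m/s
V = 18.5801 * 3.6 = 66.9 km/h

66.9


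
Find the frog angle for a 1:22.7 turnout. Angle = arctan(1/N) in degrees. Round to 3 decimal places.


1/N = 1/22.7 = 0.044053
angle = arctan(0.044053) = 0.044024 rad
angle = 0.044024 * 180/pi = 2.522 degrees

2.522


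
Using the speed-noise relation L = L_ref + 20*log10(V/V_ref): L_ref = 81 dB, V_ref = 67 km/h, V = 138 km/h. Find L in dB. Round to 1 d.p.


V/V_ref = 138 / 67 = 2.059701
log10(2.059701) = 0.313804
20 * 0.313804 = 6.2761
L = 81 + 6.2761 = 87.3 dB

87.3


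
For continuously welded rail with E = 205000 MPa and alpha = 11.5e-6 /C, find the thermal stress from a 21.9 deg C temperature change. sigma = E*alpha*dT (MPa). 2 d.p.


sigma = E * alpha * dT
sigma = 205000 * 11.5e-6 * 21.9
sigma = 2.3575 * 21.9
sigma = 51.63 MPa

51.63


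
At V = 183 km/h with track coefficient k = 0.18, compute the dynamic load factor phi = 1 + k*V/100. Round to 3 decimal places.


phi = 1 + k * V / 100
phi = 1 + 0.18 * 183 / 100
phi = 1 + 0.3294
phi = 1.329

1.329


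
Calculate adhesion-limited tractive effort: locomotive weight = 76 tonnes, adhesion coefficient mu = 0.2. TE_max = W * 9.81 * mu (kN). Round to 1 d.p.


TE_max = W * g * mu
TE_max = 76 * 9.81 * 0.2
TE_max = 745.56 * 0.2
TE_max = 149.1 kN

149.1


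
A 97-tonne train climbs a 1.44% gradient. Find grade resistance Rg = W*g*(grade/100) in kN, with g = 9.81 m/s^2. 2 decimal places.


Rg = W * 9.81 * grade / 100
Rg = 97 * 9.81 * 1.44 / 100
Rg = 951.57 * 0.0144
Rg = 13.70 kN

13.70


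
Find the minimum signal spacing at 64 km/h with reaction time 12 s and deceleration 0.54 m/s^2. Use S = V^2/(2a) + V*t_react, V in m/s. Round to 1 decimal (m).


V = 64 / 3.6 = 17.7778 m/s
Braking distance = 17.7778^2 / (2*0.54) = 292.6383 m
Sighting distance = 17.7778 * 12 = 213.3333 m
S = 292.6383 + 213.3333 = 506.0 m

506.0


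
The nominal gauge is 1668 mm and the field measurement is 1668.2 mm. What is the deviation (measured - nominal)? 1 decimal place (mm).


Deviation = measured - nominal
Deviation = 1668.2 - 1668
Deviation = 0.2 mm

0.2


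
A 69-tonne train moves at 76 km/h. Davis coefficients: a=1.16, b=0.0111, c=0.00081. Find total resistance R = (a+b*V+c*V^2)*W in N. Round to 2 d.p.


b*V = 0.0111 * 76 = 0.8436
c*V^2 = 0.00081 * 5776 = 4.67856
R_per_t = 1.16 + 0.8436 + 4.67856 = 6.68216 N/t
R_total = 6.68216 * 69 = 461.07 N

461.07


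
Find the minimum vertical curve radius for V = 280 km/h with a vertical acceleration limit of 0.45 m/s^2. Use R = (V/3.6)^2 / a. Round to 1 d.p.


Convert speed: V = 280 / 3.6 = 77.7778 m/s
V^2 = 6049.3827 m^2/s^2
R_v = 6049.3827 / 0.45
R_v = 13443.1 m

13443.1


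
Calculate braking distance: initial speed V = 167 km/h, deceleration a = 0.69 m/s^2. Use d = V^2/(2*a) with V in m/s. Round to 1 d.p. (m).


Convert speed: V = 167 / 3.6 = 46.3889 m/s
V^2 = 2151.929
d = 2151.929 / (2 * 0.69)
d = 2151.929 / 1.38
d = 1559.4 m

1559.4


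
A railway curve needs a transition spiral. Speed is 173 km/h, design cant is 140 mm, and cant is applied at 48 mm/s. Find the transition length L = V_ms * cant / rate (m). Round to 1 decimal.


Convert speed: V = 173 / 3.6 = 48.0556 m/s
L = 48.0556 * 140 / 48
L = 6727.7778 / 48
L = 140.2 m

140.2


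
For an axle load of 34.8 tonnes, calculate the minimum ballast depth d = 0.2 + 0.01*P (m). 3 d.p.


d = 0.2 + 0.01 * 34.8
d = 0.2 + 0.348
d = 0.548 m

0.548


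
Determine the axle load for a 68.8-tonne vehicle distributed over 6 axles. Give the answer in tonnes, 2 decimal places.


Load per axle = total weight / number of axles
Load = 68.8 / 6
Load = 11.47 tonnes

11.47


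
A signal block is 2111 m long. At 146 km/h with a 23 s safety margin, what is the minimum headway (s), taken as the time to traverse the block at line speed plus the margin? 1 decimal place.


V = 146 / 3.6 = 40.5556 m/s
Block traversal time = 2111 / 40.5556 = 52.0521 s
Headway = 52.0521 + 23
Headway = 75.1 s

75.1


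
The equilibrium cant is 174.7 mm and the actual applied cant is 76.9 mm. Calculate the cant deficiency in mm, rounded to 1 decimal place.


Cant deficiency = equilibrium cant - actual cant
CD = 174.7 - 76.9
CD = 97.8 mm

97.8


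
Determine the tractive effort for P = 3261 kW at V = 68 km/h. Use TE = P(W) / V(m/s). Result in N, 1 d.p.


Convert: P = 3261 kW = 3261000 W
V = 68 / 3.6 = 18.8889 m/s
TE = 3261000 / 18.8889
TE = 172641.2 N

172641.2


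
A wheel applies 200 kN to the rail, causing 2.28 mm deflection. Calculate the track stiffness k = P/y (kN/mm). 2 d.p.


Track stiffness k = P / y
k = 200 / 2.28
k = 87.72 kN/mm

87.72


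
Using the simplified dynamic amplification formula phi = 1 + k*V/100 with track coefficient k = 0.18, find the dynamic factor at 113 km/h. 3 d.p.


phi = 1 + k * V / 100
phi = 1 + 0.18 * 113 / 100
phi = 1 + 0.2034
phi = 1.203

1.203


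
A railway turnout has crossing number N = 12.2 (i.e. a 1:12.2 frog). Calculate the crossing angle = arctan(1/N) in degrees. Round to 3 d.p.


1/N = 1/12.2 = 0.081967
angle = arctan(0.081967) = 0.081784 rad
angle = 0.081784 * 180/pi = 4.686 degrees

4.686


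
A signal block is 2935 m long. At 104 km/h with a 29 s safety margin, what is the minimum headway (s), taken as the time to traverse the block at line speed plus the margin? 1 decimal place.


V = 104 / 3.6 = 28.8889 m/s
Block traversal time = 2935 / 28.8889 = 101.5962 s
Headway = 101.5962 + 29
Headway = 130.6 s

130.6


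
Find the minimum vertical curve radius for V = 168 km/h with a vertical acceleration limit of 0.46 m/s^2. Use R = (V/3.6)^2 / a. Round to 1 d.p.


Convert speed: V = 168 / 3.6 = 46.6667 m/s
V^2 = 2177.7778 m^2/s^2
R_v = 2177.7778 / 0.46
R_v = 4734.3 m

4734.3


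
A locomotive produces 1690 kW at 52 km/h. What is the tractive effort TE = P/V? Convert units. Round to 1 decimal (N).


Convert: P = 1690 kW = 1690000 W
V = 52 / 3.6 = 14.4444 m/s
TE = 1690000 / 14.4444
TE = 117000.0 N

117000.0


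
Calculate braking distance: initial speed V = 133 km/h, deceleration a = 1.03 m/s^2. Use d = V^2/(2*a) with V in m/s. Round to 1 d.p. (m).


Convert speed: V = 133 / 3.6 = 36.9444 m/s
V^2 = 1364.892
d = 1364.892 / (2 * 1.03)
d = 1364.892 / 2.06
d = 662.6 m

662.6


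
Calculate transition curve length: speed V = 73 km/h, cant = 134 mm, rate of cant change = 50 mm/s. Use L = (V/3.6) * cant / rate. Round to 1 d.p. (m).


Convert speed: V = 73 / 3.6 = 20.2778 m/s
L = 20.2778 * 134 / 50
L = 2717.2222 / 50
L = 54.3 m

54.3


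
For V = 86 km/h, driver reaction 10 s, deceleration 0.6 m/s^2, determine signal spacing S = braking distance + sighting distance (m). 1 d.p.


V = 86 / 3.6 = 23.8889 m/s
Braking distance = 23.8889^2 / (2*0.6) = 475.5658 m
Sighting distance = 23.8889 * 10 = 238.8889 m
S = 475.5658 + 238.8889 = 714.5 m

714.5


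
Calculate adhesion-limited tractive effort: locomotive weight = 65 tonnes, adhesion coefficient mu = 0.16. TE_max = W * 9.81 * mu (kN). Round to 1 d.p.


TE_max = W * g * mu
TE_max = 65 * 9.81 * 0.16
TE_max = 637.65 * 0.16
TE_max = 102.0 kN

102.0


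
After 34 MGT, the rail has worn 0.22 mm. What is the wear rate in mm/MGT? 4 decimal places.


Wear rate = total wear / cumulative tonnage
Rate = 0.22 / 34
Rate = 0.0065 mm/MGT

0.0065


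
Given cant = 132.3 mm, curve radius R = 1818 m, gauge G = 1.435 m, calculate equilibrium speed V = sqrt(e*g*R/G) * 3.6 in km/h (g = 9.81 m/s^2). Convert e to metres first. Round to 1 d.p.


Convert cant: e = 132.3 mm = 0.1323 m
V_ms = sqrt(0.1323 * 9.81 * 1818 / 1.435)
V_ms = sqrt(1644.261278) = 40.5495 m/s
V = 40.5495 * 3.6 = 146.0 km/h

146.0


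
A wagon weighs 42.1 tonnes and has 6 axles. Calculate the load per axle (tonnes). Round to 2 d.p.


Load per axle = total weight / number of axles
Load = 42.1 / 6
Load = 7.02 tonnes

7.02


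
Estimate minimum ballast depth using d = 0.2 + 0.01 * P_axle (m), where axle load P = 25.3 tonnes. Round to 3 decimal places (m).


d = 0.2 + 0.01 * 25.3
d = 0.2 + 0.253
d = 0.453 m

0.453


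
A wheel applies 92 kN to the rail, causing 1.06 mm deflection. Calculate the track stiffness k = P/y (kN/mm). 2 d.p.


Track stiffness k = P / y
k = 92 / 1.06
k = 86.79 kN/mm

86.79


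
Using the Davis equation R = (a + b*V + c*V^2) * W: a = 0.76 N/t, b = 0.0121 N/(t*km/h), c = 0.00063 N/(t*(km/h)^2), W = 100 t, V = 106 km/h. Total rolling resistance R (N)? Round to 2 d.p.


b*V = 0.0121 * 106 = 1.2826
c*V^2 = 0.00063 * 11236 = 7.07868
R_per_t = 0.76 + 1.2826 + 7.07868 = 9.12128 N/t
R_total = 9.12128 * 100 = 912.13 N

912.13


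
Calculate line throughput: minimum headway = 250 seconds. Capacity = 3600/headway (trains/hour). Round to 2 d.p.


Capacity = 3600 / headway
Capacity = 3600 / 250
Capacity = 14.40 trains/hour

14.40


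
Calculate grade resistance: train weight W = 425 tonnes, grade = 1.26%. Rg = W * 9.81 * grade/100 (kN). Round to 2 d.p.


Rg = W * 9.81 * grade / 100
Rg = 425 * 9.81 * 1.26 / 100
Rg = 4169.25 * 0.0126
Rg = 52.53 kN

52.53


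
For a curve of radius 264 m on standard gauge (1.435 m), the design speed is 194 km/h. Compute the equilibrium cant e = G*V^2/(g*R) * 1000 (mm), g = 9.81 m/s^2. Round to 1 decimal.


Convert speed: V = 194 / 3.6 = 53.8889 m/s
Apply formula: e = 1.435 * 53.8889^2 / (9.81 * 264)
e = 1.435 * 2904.0123 / 2589.84
e = 1.609079 m = 1609.1 mm

1609.1


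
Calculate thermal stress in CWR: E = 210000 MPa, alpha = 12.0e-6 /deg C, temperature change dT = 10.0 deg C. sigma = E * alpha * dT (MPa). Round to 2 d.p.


sigma = E * alpha * dT
sigma = 210000 * 12.0e-6 * 10.0
sigma = 2.52 * 10.0
sigma = 25.20 MPa

25.20


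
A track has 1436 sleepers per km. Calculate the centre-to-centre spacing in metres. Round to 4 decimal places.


Spacing = 1000 m / number of sleepers
Spacing = 1000 / 1436
Spacing = 0.6964 m

0.6964


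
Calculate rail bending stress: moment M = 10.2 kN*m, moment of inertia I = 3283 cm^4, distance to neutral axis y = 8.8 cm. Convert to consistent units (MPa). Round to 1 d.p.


Convert units:
M = 10.2 kN*m = 10200000 N*mm
y = 8.8 cm = 88 mm
I = 3283 cm^4 = 32830000 mm^4
sigma = 10200000 * 88 / 32830000
sigma = 27.3 MPa

27.3


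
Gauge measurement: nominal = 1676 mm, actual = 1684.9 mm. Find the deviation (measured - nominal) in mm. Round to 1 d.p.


Deviation = measured - nominal
Deviation = 1684.9 - 1676
Deviation = 8.9 mm

8.9


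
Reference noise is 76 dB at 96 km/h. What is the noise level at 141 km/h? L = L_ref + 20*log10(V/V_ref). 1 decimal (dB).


V/V_ref = 141 / 96 = 1.46875
log10(1.46875) = 0.166948
20 * 0.166948 = 3.339
L = 76 + 3.339 = 79.3 dB

79.3


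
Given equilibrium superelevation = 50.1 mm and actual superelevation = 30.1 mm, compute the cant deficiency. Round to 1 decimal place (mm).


Cant deficiency = equilibrium cant - actual cant
CD = 50.1 - 30.1
CD = 20.0 mm

20.0


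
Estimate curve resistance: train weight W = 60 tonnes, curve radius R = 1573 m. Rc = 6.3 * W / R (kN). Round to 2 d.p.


Rc = 6.3 * W / R
Rc = 6.3 * 60 / 1573
Rc = 378.0 / 1573
Rc = 0.24 kN

0.24


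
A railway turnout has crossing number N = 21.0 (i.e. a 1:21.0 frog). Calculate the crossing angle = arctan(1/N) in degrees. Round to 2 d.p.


1/N = 1/21.0 = 0.047619
angle = arctan(0.047619) = 0.047583 rad
angle = 0.047583 * 180/pi = 2.73 degrees

2.73


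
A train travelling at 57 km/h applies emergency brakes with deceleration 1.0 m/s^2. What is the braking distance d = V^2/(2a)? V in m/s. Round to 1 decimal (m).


Convert speed: V = 57 / 3.6 = 15.8333 m/s
V^2 = 250.6944
d = 250.6944 / (2 * 1.0)
d = 250.6944 / 2.0
d = 125.3 m

125.3
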